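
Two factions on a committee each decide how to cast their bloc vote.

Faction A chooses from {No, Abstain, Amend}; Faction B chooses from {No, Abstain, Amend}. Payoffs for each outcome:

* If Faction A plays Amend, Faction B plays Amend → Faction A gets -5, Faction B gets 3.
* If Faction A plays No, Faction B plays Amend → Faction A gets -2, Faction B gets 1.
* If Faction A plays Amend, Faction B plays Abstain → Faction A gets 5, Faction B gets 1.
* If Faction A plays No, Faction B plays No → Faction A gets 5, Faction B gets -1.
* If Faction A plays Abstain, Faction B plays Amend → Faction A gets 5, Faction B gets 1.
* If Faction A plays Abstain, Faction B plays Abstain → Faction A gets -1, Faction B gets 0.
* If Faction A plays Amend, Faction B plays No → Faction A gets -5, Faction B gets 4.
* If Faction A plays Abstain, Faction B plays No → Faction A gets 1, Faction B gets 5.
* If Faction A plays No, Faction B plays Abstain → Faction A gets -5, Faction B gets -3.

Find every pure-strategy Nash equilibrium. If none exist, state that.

Faction A against No: payoffs 5, 1, -5 → best response No.
Faction A against Abstain: payoffs -5, -1, 5 → best response Amend.
Faction A against Amend: payoffs -2, 5, -5 → best response Abstain.
Faction B against No: payoffs -1, -3, 1 → best response Amend.
Faction B against Abstain: payoffs 5, 0, 1 → best response No.
Faction B against Amend: payoffs 4, 1, 3 → best response No.
No profile is a mutual best response for all players.

No pure-strategy Nash equilibrium.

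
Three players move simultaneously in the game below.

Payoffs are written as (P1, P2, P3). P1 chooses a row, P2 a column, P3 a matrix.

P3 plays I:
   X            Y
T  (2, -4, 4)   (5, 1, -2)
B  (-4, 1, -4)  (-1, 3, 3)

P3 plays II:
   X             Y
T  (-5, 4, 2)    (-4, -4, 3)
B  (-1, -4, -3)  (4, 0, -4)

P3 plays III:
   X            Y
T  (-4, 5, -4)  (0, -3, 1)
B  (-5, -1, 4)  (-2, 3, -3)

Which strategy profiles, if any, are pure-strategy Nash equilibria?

(T, X, I): P2 can switch to Y (-4 → 1). Not NE.
(T, X, II): P1 can switch to B (-5 → -1). Not NE.
(T, X, III): P3 can switch to I (-4 → 4). Not NE.
(T, Y, I): P3 can switch to II (-2 → 3). Not NE.
(T, Y, II): P1 can switch to B (-4 → 4). Not NE.
(T, Y, III): P2 can switch to X (-3 → 5). Not NE.
(The remaining 6 profiles each have a profitable deviation by the same check.)

No pure-strategy Nash equilibrium.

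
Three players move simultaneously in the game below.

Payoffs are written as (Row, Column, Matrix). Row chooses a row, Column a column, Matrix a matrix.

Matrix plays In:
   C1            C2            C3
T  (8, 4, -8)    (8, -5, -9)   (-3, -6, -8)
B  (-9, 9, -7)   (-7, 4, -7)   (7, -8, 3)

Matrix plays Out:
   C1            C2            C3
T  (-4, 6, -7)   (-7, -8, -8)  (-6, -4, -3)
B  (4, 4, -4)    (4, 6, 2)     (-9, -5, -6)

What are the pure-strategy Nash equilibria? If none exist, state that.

For each player, find the best response to each opponent profile; mutual best responses are the pure NE.
Row against (C1, In): payoffs 8, -9 → best response T.
Row against (C1, Out): payoffs -4, 4 → best response B.
Row against (C2, In): payoffs 8, -7 → best response T.
Row against (C2, Out): payoffs -7, 4 → best response B.
Row against (C3, In): payoffs -3, 7 → best response B.
Row against (C3, Out): payoffs -6, -9 → best response T.
Column against (T, In): payoffs 4, -5, -6 → best response C1.
Column against (T, Out): payoffs 6, -8, -4 → best response C1.
Column against (B, In): payoffs 9, 4, -8 → best response C1.
Column against (B, Out): payoffs 4, 6, -5 → best response C2.
Matrix against (T, C1): payoffs -8, -7 → best response Out.
Matrix against (T, C2): payoffs -9, -8 → best response Out.
Matrix against (T, C3): payoffs -8, -3 → best response Out.
Matrix against (B, C1): payoffs -7, -4 → best response Out.
Matrix against (B, C2): payoffs -7, 2 → best response Out.
Matrix against (B, C3): payoffs 3, -6 → best response In.
Mutual best responses: (B, C2, Out).

The unique pure-strategy Nash equilibrium is (B, C2, Out).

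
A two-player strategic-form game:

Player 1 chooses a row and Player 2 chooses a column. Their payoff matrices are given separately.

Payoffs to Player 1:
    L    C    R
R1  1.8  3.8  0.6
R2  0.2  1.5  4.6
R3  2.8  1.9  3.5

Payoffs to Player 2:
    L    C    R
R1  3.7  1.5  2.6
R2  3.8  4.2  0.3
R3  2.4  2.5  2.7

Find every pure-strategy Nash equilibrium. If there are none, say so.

For each strategy profile, look for a profitable unilateral deviation.
(R1, L): Player 1 can switch to R3 (1.8 → 2.8). Not NE.
(R1, C): Player 2 can switch to L (1.5 → 3.7). Not NE.
(R1, R): Player 1 can switch to R2 (0.6 → 4.6). Not NE.
(R2, L): Player 1 can switch to R1 (0.2 → 1.8). Not NE.
(R2, C): Player 1 can switch to R1 (1.5 → 3.8). Not NE.
(R2, R): Player 2 can switch to L (0.3 → 3.8). Not NE.
(The remaining 3 profiles each have a profitable deviation by the same check.)

This game has no pure Nash equilibrium.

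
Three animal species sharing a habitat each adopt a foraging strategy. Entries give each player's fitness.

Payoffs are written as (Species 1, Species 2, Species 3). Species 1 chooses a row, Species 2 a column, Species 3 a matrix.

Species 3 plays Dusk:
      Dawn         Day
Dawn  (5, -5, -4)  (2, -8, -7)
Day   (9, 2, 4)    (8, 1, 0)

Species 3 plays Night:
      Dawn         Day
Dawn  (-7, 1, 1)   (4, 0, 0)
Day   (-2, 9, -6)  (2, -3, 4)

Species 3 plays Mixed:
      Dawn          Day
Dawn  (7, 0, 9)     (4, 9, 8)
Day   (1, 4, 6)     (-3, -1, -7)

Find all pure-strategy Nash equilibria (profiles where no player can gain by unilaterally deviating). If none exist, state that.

The unique pure-strategy Nash equilibrium is (Dawn, Day, Mixed).

Species 1 against (Dawn, Dusk): payoffs 5, 9 → best response Day.
Species 1 against (Dawn, Night): payoffs -7, -2 → best response Day.
Species 1 against (Dawn, Mixed): payoffs 7, 1 → best response Dawn.
Species 1 against (Day, Dusk): payoffs 2, 8 → best response Day.
Species 1 against (Day, Night): payoffs 4, 2 → best response Dawn.
Species 1 against (Day, Mixed): payoffs 4, -3 → best response Dawn.
Species 2 against (Dawn, Dusk): payoffs -5, -8 → best response Dawn.
Species 2 against (Dawn, Night): payoffs 1, 0 → best response Dawn.
Species 2 against (Dawn, Mixed): payoffs 0, 9 → best response Day.
Species 2 against (Day, Dusk): payoffs 2, 1 → best response Dawn.
Species 2 against (Day, Night): payoffs 9, -3 → best response Dawn.
Species 2 against (Day, Mixed): payoffs 4, -1 → best response Dawn.
Species 3 against (Dawn, Dawn): payoffs -4, 1, 9 → best response Mixed.
Species 3 against (Dawn, Day): payoffs -7, 0, 8 → best response Mixed.
Species 3 against (Day, Dawn): payoffs 4, -6, 6 → best response Mixed.
Species 3 against (Day, Day): payoffs 0, 4, -7 → best response Night.
Mutual best responses: (Dawn, Day, Mixed).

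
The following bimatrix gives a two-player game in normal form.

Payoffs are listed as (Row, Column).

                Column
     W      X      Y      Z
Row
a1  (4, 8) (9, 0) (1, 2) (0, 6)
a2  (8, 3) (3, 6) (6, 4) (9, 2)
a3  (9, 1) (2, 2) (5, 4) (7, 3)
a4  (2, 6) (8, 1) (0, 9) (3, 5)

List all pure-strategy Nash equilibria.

Row against W: payoffs 4, 8, 9, 2 → best response a3.
Row against X: payoffs 9, 3, 2, 8 → best response a1.
Row against Y: payoffs 1, 6, 5, 0 → best response a2.
Row against Z: payoffs 0, 9, 7, 3 → best response a2.
Column against a1: payoffs 8, 0, 2, 6 → best response W.
Column against a2: payoffs 3, 6, 4, 2 → best response X.
Column against a3: payoffs 1, 2, 4, 3 → best response Y.
Column against a4: payoffs 6, 1, 9, 5 → best response Y.
No profile is a mutual best response for all players.

none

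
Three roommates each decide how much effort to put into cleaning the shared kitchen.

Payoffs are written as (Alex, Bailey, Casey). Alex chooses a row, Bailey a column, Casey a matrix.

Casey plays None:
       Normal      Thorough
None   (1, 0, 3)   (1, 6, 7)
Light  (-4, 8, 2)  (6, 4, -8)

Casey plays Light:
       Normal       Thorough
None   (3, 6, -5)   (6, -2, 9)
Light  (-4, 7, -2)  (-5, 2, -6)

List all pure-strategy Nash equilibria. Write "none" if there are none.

No pure-strategy Nash equilibrium.

For each strategy profile, look for a profitable unilateral deviation.
(None, Normal, None): Bailey can switch to Thorough (0 → 6). Not NE.
(None, Normal, Light): Casey can switch to None (-5 → 3). Not NE.
(None, Thorough, None): Alex can switch to Light (1 → 6). Not NE.
(None, Thorough, Light): Bailey can switch to Normal (-2 → 6). Not NE.
(Light, Normal, None): Alex can switch to None (-4 → 1). Not NE.
(Light, Normal, Light): Alex can switch to None (-4 → 3). Not NE.
(The remaining 2 profiles each have a profitable deviation by the same check.)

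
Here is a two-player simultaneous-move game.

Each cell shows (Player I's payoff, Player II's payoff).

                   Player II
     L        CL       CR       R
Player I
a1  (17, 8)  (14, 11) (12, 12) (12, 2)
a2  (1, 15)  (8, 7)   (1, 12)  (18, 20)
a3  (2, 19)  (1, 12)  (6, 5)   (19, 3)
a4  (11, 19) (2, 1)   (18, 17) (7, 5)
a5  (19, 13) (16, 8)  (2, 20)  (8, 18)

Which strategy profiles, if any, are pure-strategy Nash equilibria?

There is no pure-strategy Nash equilibrium.

(a1, L): Player I can switch to a5 (17 → 19). Not NE.
(a1, CL): Player I can switch to a5 (14 → 16). Not NE.
(a1, CR): Player I can switch to a4 (12 → 18). Not NE.
(a1, R): Player I can switch to a2 (12 → 18). Not NE.
(a2, L): Player I can switch to a1 (1 → 17). Not NE.
(a2, CL): Player I can switch to a1 (8 → 14). Not NE.
(a2, CR): Player I can switch to a1 (1 → 12). Not NE.
(a2, R): Player I can switch to a3 (18 → 19). Not NE.
(a3, L): Player I can switch to a1 (2 → 17). Not NE.
(a3, CL): Player I can switch to a1 (1 → 14). Not NE.
(a3, CR): Player I can switch to a1 (6 → 12). Not NE.
(a3, R): Player II can switch to L (3 → 19). Not NE.
(The remaining 8 profiles each have a profitable deviation by the same check.)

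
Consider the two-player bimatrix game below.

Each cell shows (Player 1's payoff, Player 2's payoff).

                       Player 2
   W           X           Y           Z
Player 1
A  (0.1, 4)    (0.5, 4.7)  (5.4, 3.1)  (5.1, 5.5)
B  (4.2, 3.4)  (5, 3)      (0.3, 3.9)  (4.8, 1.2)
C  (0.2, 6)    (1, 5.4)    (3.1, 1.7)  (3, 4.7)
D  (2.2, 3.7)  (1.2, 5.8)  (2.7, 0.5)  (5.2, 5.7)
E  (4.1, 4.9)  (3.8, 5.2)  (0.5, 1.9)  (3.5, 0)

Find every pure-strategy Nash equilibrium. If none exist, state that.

(A, W): Player 1 can switch to B (0.1 → 4.2). Not NE.
(A, X): Player 1 can switch to B (0.5 → 5). Not NE.
(A, Y): Player 2 can switch to W (3.1 → 4). Not NE.
(A, Z): Player 1 can switch to D (5.1 → 5.2). Not NE.
(B, W): Player 2 can switch to Y (3.4 → 3.9). Not NE.
(B, X): Player 2 can switch to W (3 → 3.4). Not NE.
(B, Y): Player 1 can switch to A (0.3 → 5.4). Not NE.
(B, Z): Player 1 can switch to A (4.8 → 5.1). Not NE.
(The remaining 12 profiles each have a profitable deviation by the same check.)

No pure-strategy Nash equilibrium.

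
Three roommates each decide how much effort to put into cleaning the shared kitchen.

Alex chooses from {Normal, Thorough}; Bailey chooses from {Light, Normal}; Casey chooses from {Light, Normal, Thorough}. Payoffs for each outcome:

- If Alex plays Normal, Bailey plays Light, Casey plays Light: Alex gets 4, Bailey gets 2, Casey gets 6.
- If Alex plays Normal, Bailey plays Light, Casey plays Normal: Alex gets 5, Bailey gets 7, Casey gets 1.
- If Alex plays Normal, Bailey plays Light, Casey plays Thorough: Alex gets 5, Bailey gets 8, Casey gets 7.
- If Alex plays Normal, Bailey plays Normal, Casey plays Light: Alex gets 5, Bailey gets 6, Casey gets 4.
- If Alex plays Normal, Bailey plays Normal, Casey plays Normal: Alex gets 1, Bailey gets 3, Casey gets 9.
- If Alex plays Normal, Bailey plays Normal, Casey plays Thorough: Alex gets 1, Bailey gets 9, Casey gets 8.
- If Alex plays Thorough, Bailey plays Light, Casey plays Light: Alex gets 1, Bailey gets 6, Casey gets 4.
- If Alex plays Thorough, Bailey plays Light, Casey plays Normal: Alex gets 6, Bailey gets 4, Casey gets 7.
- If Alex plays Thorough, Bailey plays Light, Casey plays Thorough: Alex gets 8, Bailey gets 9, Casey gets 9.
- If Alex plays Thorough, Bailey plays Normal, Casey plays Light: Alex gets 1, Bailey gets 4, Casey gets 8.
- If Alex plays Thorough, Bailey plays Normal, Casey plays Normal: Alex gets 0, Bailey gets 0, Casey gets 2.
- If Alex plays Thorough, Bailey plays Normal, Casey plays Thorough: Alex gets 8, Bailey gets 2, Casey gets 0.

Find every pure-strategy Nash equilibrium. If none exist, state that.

Alex against (Light, Light): payoffs 4, 1 → best response Normal.
Alex against (Light, Normal): payoffs 5, 6 → best response Thorough.
Alex against (Light, Thorough): payoffs 5, 8 → best response Thorough.
Alex against (Normal, Light): payoffs 5, 1 → best response Normal.
Alex against (Normal, Normal): payoffs 1, 0 → best response Normal.
Alex against (Normal, Thorough): payoffs 1, 8 → best response Thorough.
Bailey against (Normal, Light): payoffs 2, 6 → best response Normal.
Bailey against (Normal, Normal): payoffs 7, 3 → best response Light.
Bailey against (Normal, Thorough): payoffs 8, 9 → best response Normal.
Bailey against (Thorough, Light): payoffs 6, 4 → best response Light.
Bailey against (Thorough, Normal): payoffs 4, 0 → best response Light.
Bailey against (Thorough, Thorough): payoffs 9, 2 → best response Light.
Casey against (Normal, Light): payoffs 6, 1, 7 → best response Thorough.
Casey against (Normal, Normal): payoffs 4, 9, 8 → best response Normal.
Casey against (Thorough, Light): payoffs 4, 7, 9 → best response Thorough.
Casey against (Thorough, Normal): payoffs 8, 2, 0 → best response Light.
Mutual best responses: (Thorough, Light, Thorough).

(Thorough, Light, Thorough)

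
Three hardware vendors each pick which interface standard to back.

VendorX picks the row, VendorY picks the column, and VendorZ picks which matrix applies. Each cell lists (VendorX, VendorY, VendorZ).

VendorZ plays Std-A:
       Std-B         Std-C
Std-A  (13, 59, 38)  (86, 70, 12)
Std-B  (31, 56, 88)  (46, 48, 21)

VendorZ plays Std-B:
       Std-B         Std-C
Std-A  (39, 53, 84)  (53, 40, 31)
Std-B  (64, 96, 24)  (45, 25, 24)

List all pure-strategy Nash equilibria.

(Std-B, Std-B, Std-A)

Check each profile: it is a Nash equilibrium iff no player can strictly gain by switching unilaterally.
(Std-A, Std-B, Std-A): VendorX can switch to Std-B (13 → 31). Not NE.
(Std-A, Std-B, Std-B): VendorX can switch to Std-B (39 → 64). Not NE.
(Std-A, Std-C, Std-A): VendorZ can switch to Std-B (12 → 31). Not NE.
(Std-A, Std-C, Std-B): VendorY can switch to Std-B (40 → 53). Not NE.
(Std-B, Std-B, Std-A): VendorX gets 31, best alternative 13; VendorY gets 56, best alternative 48; VendorZ gets 88, best alternative 24. No profitable deviation — NE.
(Std-B, Std-B, Std-B): VendorZ can switch to Std-A (24 → 88). Not NE.
(Std-B, Std-C, Std-A): VendorX can switch to Std-A (46 → 86). Not NE.
(Std-B, Std-C, Std-B): VendorX can switch to Std-A (45 → 53). Not NE.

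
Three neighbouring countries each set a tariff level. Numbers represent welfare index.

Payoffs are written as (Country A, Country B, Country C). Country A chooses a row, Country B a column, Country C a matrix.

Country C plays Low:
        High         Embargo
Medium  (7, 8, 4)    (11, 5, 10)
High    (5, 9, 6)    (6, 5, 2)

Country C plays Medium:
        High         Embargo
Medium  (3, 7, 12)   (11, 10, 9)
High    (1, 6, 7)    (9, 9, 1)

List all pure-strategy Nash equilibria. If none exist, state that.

For each strategy profile, look for a profitable unilateral deviation.
(Medium, High, Low): Country C can switch to Medium (4 → 12). Not NE.
(Medium, High, Medium): Country B can switch to Embargo (7 → 10). Not NE.
(Medium, Embargo, Low): Country B can switch to High (5 → 8). Not NE.
(Medium, Embargo, Medium): Country C can switch to Low (9 → 10). Not NE.
(High, High, Low): Country A can switch to Medium (5 → 7). Not NE.
(High, High, Medium): Country A can switch to Medium (1 → 3). Not NE.
(High, Embargo, Low): Country A can switch to Medium (6 → 11). Not NE.
(High, Embargo, Medium): Country A can switch to Medium (9 → 11). Not NE.

none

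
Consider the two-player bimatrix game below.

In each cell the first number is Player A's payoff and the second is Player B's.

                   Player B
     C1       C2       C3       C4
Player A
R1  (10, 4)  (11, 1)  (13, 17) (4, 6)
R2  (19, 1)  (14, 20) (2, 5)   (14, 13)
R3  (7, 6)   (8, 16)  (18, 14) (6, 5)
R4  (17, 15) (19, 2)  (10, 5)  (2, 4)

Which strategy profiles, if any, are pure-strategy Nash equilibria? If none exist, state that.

Player A against C1: payoffs 10, 19, 7, 17 → best response R2.
Player A against C2: payoffs 11, 14, 8, 19 → best response R4.
Player A against C3: payoffs 13, 2, 18, 10 → best response R3.
Player A against C4: payoffs 4, 14, 6, 2 → best response R2.
Player B against R1: payoffs 4, 1, 17, 6 → best response C3.
Player B against R2: payoffs 1, 20, 5, 13 → best response C2.
Player B against R3: payoffs 6, 16, 14, 5 → best response C2.
Player B against R4: payoffs 15, 2, 5, 4 → best response C1.
No profile is a mutual best response for all players.

This game has no pure Nash equilibrium.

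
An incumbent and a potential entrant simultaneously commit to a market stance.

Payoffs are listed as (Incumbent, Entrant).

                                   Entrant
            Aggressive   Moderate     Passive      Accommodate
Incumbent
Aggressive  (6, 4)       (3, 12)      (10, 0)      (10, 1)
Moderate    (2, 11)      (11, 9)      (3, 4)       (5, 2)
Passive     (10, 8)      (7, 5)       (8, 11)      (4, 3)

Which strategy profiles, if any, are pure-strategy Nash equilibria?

For each strategy profile, look for a profitable unilateral deviation.
(Aggressive, Aggressive): Incumbent can switch to Passive (6 → 10). Not NE.
(Aggressive, Moderate): Incumbent can switch to Moderate (3 → 11). Not NE.
(Aggressive, Passive): Entrant can switch to Aggressive (0 → 4). Not NE.
(Aggressive, Accommodate): Entrant can switch to Aggressive (1 → 4). Not NE.
(Moderate, Aggressive): Incumbent can switch to Aggressive (2 → 6). Not NE.
(Moderate, Moderate): Entrant can switch to Aggressive (9 → 11). Not NE.
(The remaining 6 profiles each have a profitable deviation by the same check.)

There is no pure-strategy Nash equilibrium.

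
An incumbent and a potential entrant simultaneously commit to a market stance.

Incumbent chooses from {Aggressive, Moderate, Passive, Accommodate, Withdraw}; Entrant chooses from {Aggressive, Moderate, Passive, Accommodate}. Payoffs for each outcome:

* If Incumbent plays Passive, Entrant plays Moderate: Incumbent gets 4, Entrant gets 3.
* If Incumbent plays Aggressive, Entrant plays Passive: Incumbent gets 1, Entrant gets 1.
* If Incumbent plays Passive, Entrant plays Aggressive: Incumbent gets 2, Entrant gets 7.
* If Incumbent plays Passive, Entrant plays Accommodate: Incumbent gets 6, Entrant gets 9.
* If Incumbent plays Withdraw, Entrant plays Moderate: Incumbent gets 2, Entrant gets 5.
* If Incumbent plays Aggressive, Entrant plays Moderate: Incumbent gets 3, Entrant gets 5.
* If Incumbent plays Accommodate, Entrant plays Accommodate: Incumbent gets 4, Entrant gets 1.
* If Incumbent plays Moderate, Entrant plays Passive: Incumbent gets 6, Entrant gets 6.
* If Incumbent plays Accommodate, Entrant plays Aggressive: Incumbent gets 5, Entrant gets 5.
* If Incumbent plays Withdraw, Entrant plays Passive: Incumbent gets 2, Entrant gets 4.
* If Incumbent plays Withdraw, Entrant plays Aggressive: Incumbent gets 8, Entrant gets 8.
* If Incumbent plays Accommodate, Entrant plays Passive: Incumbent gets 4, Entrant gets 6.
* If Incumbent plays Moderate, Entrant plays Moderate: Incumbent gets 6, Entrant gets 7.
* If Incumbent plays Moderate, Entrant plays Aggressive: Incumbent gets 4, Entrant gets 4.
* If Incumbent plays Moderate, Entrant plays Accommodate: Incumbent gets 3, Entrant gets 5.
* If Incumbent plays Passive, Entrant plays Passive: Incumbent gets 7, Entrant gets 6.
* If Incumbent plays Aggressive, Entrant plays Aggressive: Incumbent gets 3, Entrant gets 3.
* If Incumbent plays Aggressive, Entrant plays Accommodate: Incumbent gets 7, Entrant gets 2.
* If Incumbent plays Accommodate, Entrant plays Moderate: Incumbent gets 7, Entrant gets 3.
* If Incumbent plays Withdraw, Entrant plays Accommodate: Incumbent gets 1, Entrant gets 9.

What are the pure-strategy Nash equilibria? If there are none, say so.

none

(Aggressive, Aggressive): Incumbent can switch to Moderate (3 → 4). Not NE.
(Aggressive, Moderate): Incumbent can switch to Moderate (3 → 6). Not NE.
(Aggressive, Passive): Incumbent can switch to Moderate (1 → 6). Not NE.
(Aggressive, Accommodate): Entrant can switch to Aggressive (2 → 3). Not NE.
(Moderate, Aggressive): Incumbent can switch to Accommodate (4 → 5). Not NE.
(Moderate, Moderate): Incumbent can switch to Accommodate (6 → 7). Not NE.
(The remaining 14 profiles each have a profitable deviation by the same check.)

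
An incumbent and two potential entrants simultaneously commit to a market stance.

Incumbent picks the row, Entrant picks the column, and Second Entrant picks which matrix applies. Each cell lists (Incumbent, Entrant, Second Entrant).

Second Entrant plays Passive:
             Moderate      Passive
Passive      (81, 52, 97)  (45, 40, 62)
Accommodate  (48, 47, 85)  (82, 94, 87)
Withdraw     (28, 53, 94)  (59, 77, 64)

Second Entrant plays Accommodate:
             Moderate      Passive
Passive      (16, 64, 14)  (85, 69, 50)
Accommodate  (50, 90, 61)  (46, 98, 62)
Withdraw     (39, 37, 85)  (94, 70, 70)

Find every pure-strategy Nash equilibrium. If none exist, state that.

The pure Nash equilibria are (Passive, Moderate, Passive), (Accommodate, Passive, Passive), (Withdraw, Passive, Accommodate).

Incumbent against (Moderate, Passive): payoffs 81, 48, 28 → best response Passive.
Incumbent against (Moderate, Accommodate): payoffs 16, 50, 39 → best response Accommodate.
Incumbent against (Passive, Passive): payoffs 45, 82, 59 → best response Accommodate.
Incumbent against (Passive, Accommodate): payoffs 85, 46, 94 → best response Withdraw.
Entrant against (Passive, Passive): payoffs 52, 40 → best response Moderate.
Entrant against (Passive, Accommodate): payoffs 64, 69 → best response Passive.
Entrant against (Accommodate, Passive): payoffs 47, 94 → best response Passive.
Entrant against (Accommodate, Accommodate): payoffs 90, 98 → best response Passive.
Entrant against (Withdraw, Passive): payoffs 53, 77 → best response Passive.
Entrant against (Withdraw, Accommodate): payoffs 37, 70 → best response Passive.
Second Entrant against (Passive, Moderate): payoffs 97, 14 → best response Passive.
Second Entrant against (Passive, Passive): payoffs 62, 50 → best response Passive.
Second Entrant against (Accommodate, Moderate): payoffs 85, 61 → best response Passive.
Second Entrant against (Accommodate, Passive): payoffs 87, 62 → best response Passive.
Second Entrant against (Withdraw, Moderate): payoffs 94, 85 → best response Passive.
Second Entrant against (Withdraw, Passive): payoffs 64, 70 → best response Accommodate.
Mutual best responses: (Passive, Moderate, Passive); (Accommodate, Passive, Passive); (Withdraw, Passive, Accommodate).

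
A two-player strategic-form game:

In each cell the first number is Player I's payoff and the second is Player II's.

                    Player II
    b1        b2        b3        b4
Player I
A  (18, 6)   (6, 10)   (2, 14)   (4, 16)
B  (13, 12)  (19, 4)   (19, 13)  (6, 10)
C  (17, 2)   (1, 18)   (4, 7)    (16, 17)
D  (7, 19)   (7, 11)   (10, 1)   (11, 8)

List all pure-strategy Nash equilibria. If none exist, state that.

Mark each player's best response to every combination of opponents' strategies; a profile where every player is best-responding is a pure Nash equilibrium.
Player I against b1: payoffs 18, 13, 17, 7 → best response A.
Player I against b2: payoffs 6, 19, 1, 7 → best response B.
Player I against b3: payoffs 2, 19, 4, 10 → best response B.
Player I against b4: payoffs 4, 6, 16, 11 → best response C.
Player II against A: payoffs 6, 10, 14, 16 → best response b4.
Player II against B: payoffs 12, 4, 13, 10 → best response b3.
Player II against C: payoffs 2, 18, 7, 17 → best response b2.
Player II against D: payoffs 19, 11, 1, 8 → best response b1.
Mutual best responses: (B, b3).

The unique pure-strategy Nash equilibrium is (B, b3).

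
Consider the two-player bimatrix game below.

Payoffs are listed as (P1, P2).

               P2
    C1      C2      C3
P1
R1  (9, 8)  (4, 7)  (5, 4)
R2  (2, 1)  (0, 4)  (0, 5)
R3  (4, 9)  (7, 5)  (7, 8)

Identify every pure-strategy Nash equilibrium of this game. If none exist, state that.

Check each profile: it is a Nash equilibrium iff no player can strictly gain by switching unilaterally.
(R1, C1): P1 gets 9, best alternative 4; P2 gets 8, best alternative 7. No profitable deviation — NE.
(R1, C2): P1 can switch to R3 (4 → 7). Not NE.
(R1, C3): P1 can switch to R3 (5 → 7). Not NE.
(R2, C1): P1 can switch to R1 (2 → 9). Not NE.
(R2, C2): P1 can switch to R1 (0 → 4). Not NE.
(R2, C3): P1 can switch to R1 (0 → 5). Not NE.
(R3, C1): P1 can switch to R1 (4 → 9). Not NE.
(R3, C2): P2 can switch to C1 (5 → 9). Not NE.
(R3, C3): P2 can switch to C1 (8 → 9). Not NE.

The unique pure-strategy Nash equilibrium is (R1, C1).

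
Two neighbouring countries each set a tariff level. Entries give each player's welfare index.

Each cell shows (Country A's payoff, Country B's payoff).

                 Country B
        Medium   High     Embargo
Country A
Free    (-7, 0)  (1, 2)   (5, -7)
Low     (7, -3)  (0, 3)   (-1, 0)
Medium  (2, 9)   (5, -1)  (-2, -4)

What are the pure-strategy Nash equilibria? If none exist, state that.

Mark each player's best response to every combination of opponents' strategies; a profile where every player is best-responding is a pure Nash equilibrium.
Country A against Medium: payoffs -7, 7, 2 → best response Low.
Country A against High: payoffs 1, 0, 5 → best response Medium.
Country A against Embargo: payoffs 5, -1, -2 → best response Free.
Country B against Free: payoffs 0, 2, -7 → best response High.
Country B against Low: payoffs -3, 3, 0 → best response High.
Country B against Medium: payoffs 9, -1, -4 → best response Medium.
No profile is a mutual best response for all players.

No pure-strategy Nash equilibrium.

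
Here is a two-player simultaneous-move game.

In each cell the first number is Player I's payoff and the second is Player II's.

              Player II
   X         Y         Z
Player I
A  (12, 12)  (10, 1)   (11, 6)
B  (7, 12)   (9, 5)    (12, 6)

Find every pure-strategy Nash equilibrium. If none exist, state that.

The unique pure-strategy Nash equilibrium is (A, X).

(A, X): Player I gets 12, best alternative 7; Player II gets 12, best alternative 6. No profitable deviation — NE.
(A, Y): Player II can switch to X (1 → 12). Not NE.
(A, Z): Player I can switch to B (11 → 12). Not NE.
(B, X): Player I can switch to A (7 → 12). Not NE.
(B, Y): Player I can switch to A (9 → 10). Not NE.
(B, Z): Player II can switch to X (6 → 12). Not NE.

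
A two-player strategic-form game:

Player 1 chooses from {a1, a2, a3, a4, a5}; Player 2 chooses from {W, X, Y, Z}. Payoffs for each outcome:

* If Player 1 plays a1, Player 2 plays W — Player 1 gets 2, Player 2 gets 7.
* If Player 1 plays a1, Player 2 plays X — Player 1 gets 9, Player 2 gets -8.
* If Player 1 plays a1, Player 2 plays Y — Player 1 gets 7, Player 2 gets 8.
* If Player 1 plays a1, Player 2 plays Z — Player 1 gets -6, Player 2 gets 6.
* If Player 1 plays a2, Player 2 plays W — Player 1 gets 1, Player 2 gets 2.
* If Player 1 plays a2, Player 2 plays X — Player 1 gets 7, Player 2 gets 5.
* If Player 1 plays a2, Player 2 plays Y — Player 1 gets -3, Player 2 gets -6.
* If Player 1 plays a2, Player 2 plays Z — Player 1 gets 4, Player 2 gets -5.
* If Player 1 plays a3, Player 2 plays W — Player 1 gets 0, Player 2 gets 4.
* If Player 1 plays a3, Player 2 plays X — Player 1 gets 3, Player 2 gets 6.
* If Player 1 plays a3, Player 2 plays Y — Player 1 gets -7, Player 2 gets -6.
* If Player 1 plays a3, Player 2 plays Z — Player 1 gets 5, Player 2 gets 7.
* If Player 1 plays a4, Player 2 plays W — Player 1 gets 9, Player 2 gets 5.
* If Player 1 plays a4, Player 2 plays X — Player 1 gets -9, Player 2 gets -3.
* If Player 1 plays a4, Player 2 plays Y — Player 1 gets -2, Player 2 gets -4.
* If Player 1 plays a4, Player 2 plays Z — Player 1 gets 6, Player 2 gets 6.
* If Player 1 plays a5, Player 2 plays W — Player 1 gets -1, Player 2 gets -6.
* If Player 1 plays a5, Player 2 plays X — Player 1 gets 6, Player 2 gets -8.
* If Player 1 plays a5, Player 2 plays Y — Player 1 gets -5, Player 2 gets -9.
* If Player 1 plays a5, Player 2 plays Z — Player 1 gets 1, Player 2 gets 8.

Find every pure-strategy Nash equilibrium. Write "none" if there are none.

Pure-strategy Nash equilibria: (a1, Y), (a4, Z)

(a1, W): Player 1 can switch to a4 (2 → 9). Not NE.
(a1, X): Player 2 can switch to W (-8 → 7). Not NE.
(a1, Y): Player 1 gets 7, best alternative -2; Player 2 gets 8, best alternative 7. No profitable deviation — NE.
(a1, Z): Player 1 can switch to a2 (-6 → 4). Not NE.
(a2, W): Player 1 can switch to a1 (1 → 2). Not NE.
(a2, X): Player 1 can switch to a1 (7 → 9). Not NE.
(a2, Y): Player 1 can switch to a1 (-3 → 7). Not NE.
(a2, Z): Player 1 can switch to a3 (4 → 5). Not NE.
(a3, W): Player 1 can switch to a1 (0 → 2). Not NE.
(a3, X): Player 1 can switch to a1 (3 → 9). Not NE.
(a3, Y): Player 1 can switch to a1 (-7 → 7). Not NE.
(a3, Z): Player 1 can switch to a4 (5 → 6). Not NE.
(a4, W): Player 2 can switch to Z (5 → 6). Not NE.
(a4, Z): Player 1 gets 6, best alternative 5; Player 2 gets 6, best alternative 5. No profitable deviation — NE.
(The remaining 6 profiles each have a profitable deviation by the same check.)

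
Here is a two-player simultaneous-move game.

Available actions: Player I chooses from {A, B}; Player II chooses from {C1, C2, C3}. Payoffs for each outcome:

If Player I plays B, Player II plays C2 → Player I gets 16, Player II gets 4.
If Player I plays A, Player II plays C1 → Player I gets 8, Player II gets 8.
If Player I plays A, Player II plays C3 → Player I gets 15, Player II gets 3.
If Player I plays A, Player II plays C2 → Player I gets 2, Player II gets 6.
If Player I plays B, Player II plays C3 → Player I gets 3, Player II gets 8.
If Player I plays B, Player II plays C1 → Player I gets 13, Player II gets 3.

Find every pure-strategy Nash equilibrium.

There is no pure-strategy Nash equilibrium.

(A, C1): Player I can switch to B (8 → 13). Not NE.
(A, C2): Player I can switch to B (2 → 16). Not NE.
(A, C3): Player II can switch to C1 (3 → 8). Not NE.
(B, C1): Player II can switch to C2 (3 → 4). Not NE.
(B, C2): Player II can switch to C3 (4 → 8). Not NE.
(B, C3): Player I can switch to A (3 → 15). Not NE.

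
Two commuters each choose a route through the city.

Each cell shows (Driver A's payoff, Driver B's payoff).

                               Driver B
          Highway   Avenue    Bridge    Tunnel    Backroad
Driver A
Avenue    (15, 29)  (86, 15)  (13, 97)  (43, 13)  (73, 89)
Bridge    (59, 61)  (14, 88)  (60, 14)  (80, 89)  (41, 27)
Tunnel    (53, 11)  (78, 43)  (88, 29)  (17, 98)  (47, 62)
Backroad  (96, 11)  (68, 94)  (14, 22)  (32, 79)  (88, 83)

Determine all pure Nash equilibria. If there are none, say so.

Driver A against Highway: payoffs 15, 59, 53, 96 → best response Backroad.
Driver A against Avenue: payoffs 86, 14, 78, 68 → best response Avenue.
Driver A against Bridge: payoffs 13, 60, 88, 14 → best response Tunnel.
Driver A against Tunnel: payoffs 43, 80, 17, 32 → best response Bridge.
Driver A against Backroad: payoffs 73, 41, 47, 88 → best response Backroad.
Driver B against Avenue: payoffs 29, 15, 97, 13, 89 → best response Bridge.
Driver B against Bridge: payoffs 61, 88, 14, 89, 27 → best response Tunnel.
Driver B against Tunnel: payoffs 11, 43, 29, 98, 62 → best response Tunnel.
Driver B against Backroad: payoffs 11, 94, 22, 79, 83 → best response Avenue.
Mutual best responses: (Bridge, Tunnel).

The unique pure-strategy Nash equilibrium is (Bridge, Tunnel).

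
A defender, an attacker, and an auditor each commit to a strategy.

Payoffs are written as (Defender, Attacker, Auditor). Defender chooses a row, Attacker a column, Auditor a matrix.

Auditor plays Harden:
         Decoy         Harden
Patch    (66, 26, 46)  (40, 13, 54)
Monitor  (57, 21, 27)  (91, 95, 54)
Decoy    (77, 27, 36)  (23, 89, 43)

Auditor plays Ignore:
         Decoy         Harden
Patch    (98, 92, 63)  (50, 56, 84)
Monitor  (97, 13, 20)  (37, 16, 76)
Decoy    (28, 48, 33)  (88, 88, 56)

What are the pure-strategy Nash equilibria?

Defender against (Decoy, Harden): payoffs 66, 57, 77 → best response Decoy.
Defender against (Decoy, Ignore): payoffs 98, 97, 28 → best response Patch.
Defender against (Harden, Harden): payoffs 40, 91, 23 → best response Monitor.
Defender against (Harden, Ignore): payoffs 50, 37, 88 → best response Decoy.
Attacker against (Patch, Harden): payoffs 26, 13 → best response Decoy.
Attacker against (Patch, Ignore): payoffs 92, 56 → best response Decoy.
Attacker against (Monitor, Harden): payoffs 21, 95 → best response Harden.
Attacker against (Monitor, Ignore): payoffs 13, 16 → best response Harden.
Attacker against (Decoy, Harden): payoffs 27, 89 → best response Harden.
Attacker against (Decoy, Ignore): payoffs 48, 88 → best response Harden.
Auditor against (Patch, Decoy): payoffs 46, 63 → best response Ignore.
Auditor against (Patch, Harden): payoffs 54, 84 → best response Ignore.
Auditor against (Monitor, Decoy): payoffs 27, 20 → best response Harden.
Auditor against (Monitor, Harden): payoffs 54, 76 → best response Ignore.
Auditor against (Decoy, Decoy): payoffs 36, 33 → best response Harden.
Auditor against (Decoy, Harden): payoffs 43, 56 → best response Ignore.
Mutual best responses: (Patch, Decoy, Ignore); (Decoy, Harden, Ignore).

The pure Nash equilibria are (Patch, Decoy, Ignore) and (Decoy, Harden, Ignore).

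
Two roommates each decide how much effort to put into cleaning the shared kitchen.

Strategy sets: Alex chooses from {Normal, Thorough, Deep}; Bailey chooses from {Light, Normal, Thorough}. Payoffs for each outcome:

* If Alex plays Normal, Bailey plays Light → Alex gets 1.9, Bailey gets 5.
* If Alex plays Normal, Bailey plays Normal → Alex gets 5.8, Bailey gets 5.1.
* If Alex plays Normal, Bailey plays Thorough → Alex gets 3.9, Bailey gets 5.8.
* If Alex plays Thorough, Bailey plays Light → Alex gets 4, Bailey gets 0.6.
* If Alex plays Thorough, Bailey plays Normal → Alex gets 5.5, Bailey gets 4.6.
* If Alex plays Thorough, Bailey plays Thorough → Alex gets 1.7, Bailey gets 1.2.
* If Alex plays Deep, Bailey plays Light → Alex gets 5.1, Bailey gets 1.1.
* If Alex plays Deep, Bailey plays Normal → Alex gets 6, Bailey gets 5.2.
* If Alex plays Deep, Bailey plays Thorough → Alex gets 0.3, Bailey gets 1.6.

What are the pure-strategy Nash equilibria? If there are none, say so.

The pure Nash equilibria are (Normal, Thorough), (Deep, Normal).

(Normal, Light): Alex can switch to Thorough (1.9 → 4). Not NE.
(Normal, Normal): Alex can switch to Deep (5.8 → 6). Not NE.
(Normal, Thorough): Alex gets 3.9, best alternative 1.7; Bailey gets 5.8, best alternative 5.1. No profitable deviation — NE.
(Thorough, Light): Alex can switch to Deep (4 → 5.1). Not NE.
(Thorough, Normal): Alex can switch to Normal (5.5 → 5.8). Not NE.
(Thorough, Thorough): Alex can switch to Normal (1.7 → 3.9). Not NE.
(Deep, Light): Bailey can switch to Normal (1.1 → 5.2). Not NE.
(Deep, Normal): Alex gets 6, best alternative 5.8; Bailey gets 5.2, best alternative 1.6. No profitable deviation — NE.
(Deep, Thorough): Alex can switch to Normal (0.3 → 3.9). Not NE.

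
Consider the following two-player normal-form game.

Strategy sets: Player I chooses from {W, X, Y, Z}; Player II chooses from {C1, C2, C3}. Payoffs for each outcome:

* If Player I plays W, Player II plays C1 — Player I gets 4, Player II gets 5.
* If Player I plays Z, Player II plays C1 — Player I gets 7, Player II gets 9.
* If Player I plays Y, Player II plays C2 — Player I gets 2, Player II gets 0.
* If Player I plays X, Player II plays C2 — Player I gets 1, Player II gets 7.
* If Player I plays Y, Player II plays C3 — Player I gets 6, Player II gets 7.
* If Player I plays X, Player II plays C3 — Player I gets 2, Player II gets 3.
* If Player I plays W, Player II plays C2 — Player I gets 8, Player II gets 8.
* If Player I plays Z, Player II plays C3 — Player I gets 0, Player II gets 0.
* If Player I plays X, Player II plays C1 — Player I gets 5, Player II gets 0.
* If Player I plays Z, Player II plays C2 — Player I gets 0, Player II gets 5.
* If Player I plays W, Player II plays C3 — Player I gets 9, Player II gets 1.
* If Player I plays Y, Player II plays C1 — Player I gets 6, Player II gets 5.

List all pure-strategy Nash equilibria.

Mark each player's best response to every combination of opponents' strategies; a profile where every player is best-responding is a pure Nash equilibrium.
Player I against C1: payoffs 4, 5, 6, 7 → best response Z.
Player I against C2: payoffs 8, 1, 2, 0 → best response W.
Player I against C3: payoffs 9, 2, 6, 0 → best response W.
Player II against W: payoffs 5, 8, 1 → best response C2.
Player II against X: payoffs 0, 7, 3 → best response C2.
Player II against Y: payoffs 5, 0, 7 → best response C3.
Player II against Z: payoffs 9, 5, 0 → best response C1.
Mutual best responses: (W, C2); (Z, C1).

The pure Nash equilibria are (W, C2) and (Z, C1).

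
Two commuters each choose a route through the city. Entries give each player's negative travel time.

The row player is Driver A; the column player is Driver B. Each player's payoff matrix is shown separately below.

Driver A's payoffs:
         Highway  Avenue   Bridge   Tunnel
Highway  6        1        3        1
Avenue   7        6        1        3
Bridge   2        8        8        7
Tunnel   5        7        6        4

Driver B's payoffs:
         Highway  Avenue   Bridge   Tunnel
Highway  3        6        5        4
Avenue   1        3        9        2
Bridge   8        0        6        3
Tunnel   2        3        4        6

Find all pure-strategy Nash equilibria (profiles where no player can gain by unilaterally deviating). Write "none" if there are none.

Mark each player's best response to every combination of opponents' strategies; a profile where every player is best-responding is a pure Nash equilibrium.
Driver A against Highway: payoffs 6, 7, 2, 5 → best response Avenue.
Driver A against Avenue: payoffs 1, 6, 8, 7 → best response Bridge.
Driver A against Bridge: payoffs 3, 1, 8, 6 → best response Bridge.
Driver A against Tunnel: payoffs 1, 3, 7, 4 → best response Bridge.
Driver B against Highway: payoffs 3, 6, 5, 4 → best response Avenue.
Driver B against Avenue: payoffs 1, 3, 9, 2 → best response Bridge.
Driver B against Bridge: payoffs 8, 0, 6, 3 → best response Highway.
Driver B against Tunnel: payoffs 2, 3, 4, 6 → best response Tunnel.
No profile is a mutual best response for all players.

There is no pure-strategy Nash equilibrium.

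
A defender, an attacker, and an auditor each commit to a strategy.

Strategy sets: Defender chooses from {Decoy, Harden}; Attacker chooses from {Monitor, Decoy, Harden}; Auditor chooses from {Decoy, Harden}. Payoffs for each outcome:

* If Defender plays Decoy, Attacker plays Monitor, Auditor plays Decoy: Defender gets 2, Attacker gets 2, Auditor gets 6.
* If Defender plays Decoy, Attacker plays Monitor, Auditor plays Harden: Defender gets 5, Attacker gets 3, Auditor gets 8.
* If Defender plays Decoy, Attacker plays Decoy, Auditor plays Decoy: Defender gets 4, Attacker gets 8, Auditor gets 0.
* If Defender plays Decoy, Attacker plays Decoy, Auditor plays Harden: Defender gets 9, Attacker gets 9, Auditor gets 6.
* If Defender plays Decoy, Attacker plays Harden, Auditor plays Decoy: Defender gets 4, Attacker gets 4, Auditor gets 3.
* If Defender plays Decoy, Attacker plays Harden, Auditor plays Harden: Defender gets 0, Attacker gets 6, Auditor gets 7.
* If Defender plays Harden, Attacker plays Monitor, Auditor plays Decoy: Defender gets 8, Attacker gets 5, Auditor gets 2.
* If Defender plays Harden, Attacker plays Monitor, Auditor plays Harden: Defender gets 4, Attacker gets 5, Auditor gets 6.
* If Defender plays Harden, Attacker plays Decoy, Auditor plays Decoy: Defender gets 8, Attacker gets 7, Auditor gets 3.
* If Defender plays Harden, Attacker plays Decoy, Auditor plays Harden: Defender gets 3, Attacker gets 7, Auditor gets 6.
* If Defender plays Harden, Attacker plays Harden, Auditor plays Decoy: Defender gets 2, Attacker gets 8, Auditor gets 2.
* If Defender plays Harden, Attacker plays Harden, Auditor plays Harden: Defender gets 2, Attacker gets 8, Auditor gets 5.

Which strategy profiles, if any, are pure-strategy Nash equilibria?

(Decoy, Decoy, Harden); (Harden, Harden, Harden)

(Decoy, Monitor, Decoy): Defender can switch to Harden (2 → 8). Not NE.
(Decoy, Monitor, Harden): Attacker can switch to Decoy (3 → 9). Not NE.
(Decoy, Decoy, Decoy): Defender can switch to Harden (4 → 8). Not NE.
(Decoy, Decoy, Harden): Defender gets 9, best alternative 3; Attacker gets 9, best alternative 6; Auditor gets 6, best alternative 0. No profitable deviation — NE.
(Decoy, Harden, Decoy): Attacker can switch to Decoy (4 → 8). Not NE.
(Decoy, Harden, Harden): Defender can switch to Harden (0 → 2). Not NE.
(Harden, Monitor, Decoy): Attacker can switch to Decoy (5 → 7). Not NE.
(Harden, Monitor, Harden): Defender can switch to Decoy (4 → 5). Not NE.
(Harden, Decoy, Decoy): Attacker can switch to Harden (7 → 8). Not NE.
(Harden, Decoy, Harden): Defender can switch to Decoy (3 → 9). Not NE.
(Harden, Harden, Decoy): Defender can switch to Decoy (2 → 4). Not NE.
(Harden, Harden, Harden): Defender gets 2, best alternative 0; Attacker gets 8, best alternative 7; Auditor gets 5, best alternative 2. No profitable deviation — NE.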